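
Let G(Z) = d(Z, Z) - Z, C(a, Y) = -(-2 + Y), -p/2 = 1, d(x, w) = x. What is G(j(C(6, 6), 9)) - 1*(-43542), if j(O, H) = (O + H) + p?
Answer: 43542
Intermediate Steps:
p = -2 (p = -2*1 = -2)
C(a, Y) = 2 - Y
j(O, H) = -2 + H + O (j(O, H) = (O + H) - 2 = (H + O) - 2 = -2 + H + O)
G(Z) = 0 (G(Z) = Z - Z = 0)
G(j(C(6, 6), 9)) - 1*(-43542) = 0 - 1*(-43542) = 0 + 43542 = 43542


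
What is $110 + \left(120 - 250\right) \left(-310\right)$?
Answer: $40410$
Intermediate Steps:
$110 + \left(120 - 250\right) \left(-310\right) = 110 - -40300 = 110 + 40300 = 40410$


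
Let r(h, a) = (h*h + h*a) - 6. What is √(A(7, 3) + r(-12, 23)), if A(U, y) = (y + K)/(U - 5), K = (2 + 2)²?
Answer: I*√514/2 ≈ 11.336*I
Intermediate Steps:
K = 16 (K = 4² = 16)
r(h, a) = -6 + h² + a*h (r(h, a) = (h² + a*h) - 6 = -6 + h² + a*h)
A(U, y) = (16 + y)/(-5 + U) (A(U, y) = (y + 16)/(U - 5) = (16 + y)/(-5 + U))
√(A(7, 3) + r(-12, 23)) = √((16 + 3)/(-5 + 7) + (-6 + (-12)² + 23*(-12))) = √(19/2 + (-6 + 144 - 276)) = √((½)*19 - 138) = √(19/2 - 138) = √(-257/2) = I*√514/2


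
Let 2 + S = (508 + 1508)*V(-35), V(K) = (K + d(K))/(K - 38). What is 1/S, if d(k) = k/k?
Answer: 73/68398 ≈ 0.0010673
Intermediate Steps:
d(k) = 1
V(K) = (1 + K)/(-38 + K) (V(K) = (K + 1)/(K - 38) = (1 + K)/(-38 + K))
S = 68398/73 (S = -2 + (508 + 1508)*((1 - 35)/(-38 - 35)) = -2 + 2016*(-34/(-73)) = -2 + 2016*(-1/73*(-34)) = -2 + 2016*(34/73) = -2 + 68544/73 = 68398/73 ≈ 936.96)
1/S = 1/(68398/73) = 73/68398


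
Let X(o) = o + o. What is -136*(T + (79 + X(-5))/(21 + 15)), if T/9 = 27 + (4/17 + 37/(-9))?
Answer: -85694/3 ≈ -28565.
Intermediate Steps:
X(o) = 2*o
T = 3538/17 (T = 9*(27 + (4/17 + 37/(-9))) = 9*(27 + (4*(1/17) + 37*(-⅑))) = 9*(27 + (4/17 - 37/9)) = 9*(27 - 593/153) = 9*(3538/153) = 3538/17 ≈ 208.12)
-136*(T + (79 + X(-5))/(21 + 15)) = -136*(3538/17 + (79 + 2*(-5))/(21 + 15)) = -136*(3538/17 + (79 - 10)/36) = -136*(3538/17 + 69*(1/36)) = -136*(3538/17 + 23/12) = -136*42847/204 = -85694/3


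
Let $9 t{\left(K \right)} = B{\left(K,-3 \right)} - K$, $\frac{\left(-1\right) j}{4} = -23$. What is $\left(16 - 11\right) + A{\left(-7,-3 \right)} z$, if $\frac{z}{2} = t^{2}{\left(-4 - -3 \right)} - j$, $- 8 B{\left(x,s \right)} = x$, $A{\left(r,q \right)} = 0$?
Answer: $5$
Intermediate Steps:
$B{\left(x,s \right)} = - \frac{x}{8}$
$j = 92$ ($j = \left(-4\right) \left(-23\right) = 92$)
$t{\left(K \right)} = - \frac{K}{8}$ ($t{\left(K \right)} = \frac{- \frac{K}{8} - K}{9} = \frac{\left(- \frac{9}{8}\right) K}{9} = - \frac{K}{8}$)
$z = - \frac{5887}{32}$ ($z = 2 \left(\left(- \frac{-4 - -3}{8}\right)^{2} - 92\right) = 2 \left(\left(- \frac{-4 + 3}{8}\right)^{2} - 92\right) = 2 \left(\left(\left(- \frac{1}{8}\right) \left(-1\right)\right)^{2} - 92\right) = 2 \left(\left(\frac{1}{8}\right)^{2} - 92\right) = 2 \left(\frac{1}{64} - 92\right) = 2 \left(- \frac{5887}{64}\right) = - \frac{5887}{32} \approx -183.97$)
$\left(16 - 11\right) + A{\left(-7,-3 \right)} z = \left(16 - 11\right) + 0 \left(- \frac{5887}{32}\right) = \left(16 - 11\right) + 0 = 5 + 0 = 5$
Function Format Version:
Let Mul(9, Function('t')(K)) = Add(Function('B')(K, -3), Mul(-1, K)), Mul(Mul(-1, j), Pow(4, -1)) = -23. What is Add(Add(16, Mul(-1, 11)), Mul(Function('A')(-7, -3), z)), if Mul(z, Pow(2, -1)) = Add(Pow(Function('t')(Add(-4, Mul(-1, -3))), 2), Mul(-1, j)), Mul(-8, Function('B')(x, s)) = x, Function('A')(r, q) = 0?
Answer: 5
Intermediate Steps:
Function('B')(x, s) = Mul(Rational(-1, 8), x)
j = 92 (j = Mul(-4, -23) = 92)
Function('t')(K) = Mul(Rational(-1, 8), K) (Function('t')(K) = Mul(Rational(1, 9), Add(Mul(Rational(-1, 8), K), Mul(-1, K))) = Mul(Rational(1, 9), Mul(Rational(-9, 8), K)) = Mul(Rational(-1, 8), K))
z = Rational(-5887, 32) (z = Mul(2, Add(Pow(Mul(Rational(-1, 8), Add(-4, Mul(-1, -3))), 2), Mul(-1, 92))) = Mul(2, Add(Pow(Mul(Rational(-1, 8), Add(-4, 3)), 2), -92)) = Mul(2, Add(Pow(Mul(Rational(-1, 8), -1), 2), -92)) = Mul(2, Add(Pow(Rational(1, 8), 2), -92)) = Mul(2, Add(Rational(1, 64), -92)) = Mul(2, Rational(-5887, 64)) = Rational(-5887, 32) ≈ -183.97)
Add(Add(16, Mul(-1, 11)), Mul(Function('A')(-7, -3), z)) = Add(Add(16, Mul(-1, 11)), Mul(0, Rational(-5887, 32))) = Add(Add(16, -11), 0) = Add(5, 0) = 5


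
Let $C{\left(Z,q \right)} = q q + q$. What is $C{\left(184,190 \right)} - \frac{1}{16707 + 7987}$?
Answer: $\frac{896145259}{24694} \approx 36290.0$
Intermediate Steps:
$C{\left(Z,q \right)} = q + q^{2}$ ($C{\left(Z,q \right)} = q^{2} + q = q + q^{2}$)
$C{\left(184,190 \right)} - \frac{1}{16707 + 7987} = 190 \left(1 + 190\right) - \frac{1}{16707 + 7987} = 190 \cdot 191 - \frac{1}{24694} = 36290 - \frac{1}{24694} = \frac{896145259}{24694}$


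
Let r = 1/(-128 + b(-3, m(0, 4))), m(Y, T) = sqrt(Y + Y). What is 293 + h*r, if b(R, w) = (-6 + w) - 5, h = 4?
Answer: 40723/139 ≈ 292.97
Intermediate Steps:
m(Y, T) = sqrt(2)*sqrt(Y) (m(Y, T) = sqrt(2*Y) = sqrt(2)*sqrt(Y))
b(R, w) = -11 + w
r = -1/139 (r = 1/(-128 + (-11 + sqrt(2)*sqrt(0))) = 1/(-128 + (-11 + sqrt(2)*0)) = 1/(-128 + (-11 + 0)) = 1/(-128 - 11) = 1/(-139) = -1/139 ≈ -0.0071942)
293 + h*r = 293 + 4*(-1/139) = 293 - 4/139 = 40723/139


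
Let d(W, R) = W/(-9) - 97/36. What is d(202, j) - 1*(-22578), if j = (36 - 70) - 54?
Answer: 811903/36 ≈ 22553.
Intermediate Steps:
j = -88 (j = -34 - 54 = -88)
d(W, R) = -97/36 - W/9 (d(W, R) = W*(-1/9) - 97*1/36 = -W/9 - 97/36 = -97/36 - W/9)
d(202, j) - 1*(-22578) = (-97/36 - 1/9*202) - 1*(-22578) = (-97/36 - 202/9) + 22578 = -905/36 + 22578 = 811903/36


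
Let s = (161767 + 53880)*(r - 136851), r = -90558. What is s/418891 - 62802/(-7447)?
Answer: -33197734894809/283589207 ≈ -1.1706e+5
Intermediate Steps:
s = -49040068623 (s = (161767 + 53880)*(-90558 - 136851) = 215647*(-227409) = -49040068623)
s/418891 - 62802/(-7447) = -49040068623/418891 - 62802/(-7447) = -49040068623*1/418891 - 62802*(-1/7447) = -49040068623/418891 + 62802/7447 = -33197734894809/283589207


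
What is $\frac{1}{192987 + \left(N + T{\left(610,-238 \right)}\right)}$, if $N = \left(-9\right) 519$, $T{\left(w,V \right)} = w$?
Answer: $\frac{1}{188926} \approx 5.2931 \cdot 10^{-6}$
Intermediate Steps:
$N = -4671$
$\frac{1}{192987 + \left(N + T{\left(610,-238 \right)}\right)} = \frac{1}{192987 + \left(-4671 + 610\right)} = \frac{1}{192987 - 4061} = \frac{1}{188926}$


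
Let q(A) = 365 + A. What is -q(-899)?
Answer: 534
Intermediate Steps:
-q(-899) = -(365 - 899) = -1*(-534) = 534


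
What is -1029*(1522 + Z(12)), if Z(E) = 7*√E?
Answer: -1566138 - 14406*√3 ≈ -1.5911e+6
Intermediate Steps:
-1029*(1522 + Z(12)) = -1029*(1522 + 7*√12) = -1029*(1522 + 7*(2*√3)) = -1029*(1522 + 14*√3) = -1566138 - 14406*√3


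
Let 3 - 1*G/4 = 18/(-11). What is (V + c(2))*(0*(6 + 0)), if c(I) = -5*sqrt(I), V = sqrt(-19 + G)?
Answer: 0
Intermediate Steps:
G = 204/11 (G = 12 - 72/(-11) = 12 - 72*(-1)/11 = 12 - 4*(-18/11) = 12 + 72/11 = 204/11 ≈ 18.545)
V = I*sqrt(55)/11 (V = sqrt(-19 + 204/11) = sqrt(-5/11) = I*sqrt(55)/11 ≈ 0.6742*I)
(V + c(2))*(0*(6 + 0)) = (I*sqrt(55)/11 - 5*sqrt(2))*(0*(6 + 0)) = (-5*sqrt(2) + I*sqrt(55)/11)*(0*6) = (-5*sqrt(2) + I*sqrt(55)/11)*0 = 0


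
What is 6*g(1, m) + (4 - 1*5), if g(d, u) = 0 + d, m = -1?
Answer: 5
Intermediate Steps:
g(d, u) = d
6*g(1, m) + (4 - 1*5) = 6*1 + (4 - 1*5) = 6 + (4 - 5) = 6 - 1 = 5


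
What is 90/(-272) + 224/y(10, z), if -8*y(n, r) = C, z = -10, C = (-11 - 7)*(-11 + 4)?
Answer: -17813/1224 ≈ -14.553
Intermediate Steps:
C = 126 (C = -18*(-7) = 126)
y(n, r) = -63/4 (y(n, r) = -⅛*126 = -63/4)
90/(-272) + 224/y(10, z) = 90/(-272) + 224/(-63/4) = 90*(-1/272) + 224*(-4/63) = -45/136 - 128/9 = -17813/1224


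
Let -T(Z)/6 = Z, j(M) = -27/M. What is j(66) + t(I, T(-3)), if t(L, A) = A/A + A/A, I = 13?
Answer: 35/22 ≈ 1.5909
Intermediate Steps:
T(Z) = -6*Z
t(L, A) = 2 (t(L, A) = 1 + 1 = 2)
j(66) + t(I, T(-3)) = -27/66 + 2 = -27*1/66 + 2 = -9/22 + 2 = 35/22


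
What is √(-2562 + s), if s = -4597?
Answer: I*√7159 ≈ 84.611*I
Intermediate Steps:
√(-2562 + s) = √(-2562 - 4597) = √(-7159) = I*√7159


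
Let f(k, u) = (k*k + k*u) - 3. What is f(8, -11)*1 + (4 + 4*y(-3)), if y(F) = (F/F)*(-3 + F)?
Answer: -47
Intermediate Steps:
f(k, u) = -3 + k² + k*u (f(k, u) = (k² + k*u) - 3 = -3 + k² + k*u)
y(F) = -3 + F (y(F) = 1*(-3 + F) = -3 + F)
f(8, -11)*1 + (4 + 4*y(-3)) = (-3 + 8² + 8*(-11))*1 + (4 + 4*(-3 - 3)) = (-3 + 64 - 88)*1 + (4 + 4*(-6)) = -27*1 + (4 - 24) = -27 - 20 = -47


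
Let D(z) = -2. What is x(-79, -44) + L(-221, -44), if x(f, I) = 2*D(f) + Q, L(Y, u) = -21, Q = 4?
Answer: -21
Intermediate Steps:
x(f, I) = 0 (x(f, I) = 2*(-2) + 4 = -4 + 4 = 0)
x(-79, -44) + L(-221, -44) = 0 - 21 = -21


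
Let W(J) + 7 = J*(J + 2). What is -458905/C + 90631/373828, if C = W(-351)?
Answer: -10028122868/2861933711 ≈ -3.5040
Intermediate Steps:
W(J) = -7 + J*(2 + J) (W(J) = -7 + J*(J + 2) = -7 + J*(2 + J))
C = 122492 (C = -7 + (-351)² + 2*(-351) = -7 + 123201 - 702 = 122492)
-458905/C + 90631/373828 = -458905/122492 + 90631/373828 = -10028122868/2861933711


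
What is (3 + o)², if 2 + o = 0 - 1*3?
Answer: 4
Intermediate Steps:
o = -5 (o = -2 + (0 - 1*3) = -2 + (0 - 3) = -2 - 3 = -5)
(3 + o)² = (3 - 5)² = (-2)² = 4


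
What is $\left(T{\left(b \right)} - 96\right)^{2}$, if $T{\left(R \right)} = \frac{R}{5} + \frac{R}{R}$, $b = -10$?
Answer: $9409$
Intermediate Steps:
$T{\left(R \right)} = 1 + \frac{R}{5}$ ($T{\left(R \right)} = R \frac{1}{5} + 1 = \frac{R}{5} + 1 = 1 + \frac{R}{5}$)
$\left(T{\left(b \right)} - 96\right)^{2} = \left(\left(1 + \frac{1}{5} \left(-10\right)\right) - 96\right)^{2} = \left(\left(1 - 2\right) - 96\right)^{2} = \left(-1 - 96\right)^{2} = \left(-97\right)^{2} = 9409$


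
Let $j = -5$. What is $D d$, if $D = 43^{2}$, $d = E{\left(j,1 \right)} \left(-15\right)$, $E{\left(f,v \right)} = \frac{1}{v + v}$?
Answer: $- \frac{27735}{2} \approx -13868.0$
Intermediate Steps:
$E{\left(f,v \right)} = \frac{1}{2 v}$
$d = - \frac{15}{2}$ ($d = \frac{1}{2 \cdot 1} \left(-15\right) = \frac{1}{2} \cdot 1 \left(-15\right) = \frac{1}{2} \left(-15\right) = - \frac{15}{2} \approx -7.5$)
$D = 1849$
$D d = 1849 \left(- \frac{15}{2}\right) = - \frac{27735}{2}$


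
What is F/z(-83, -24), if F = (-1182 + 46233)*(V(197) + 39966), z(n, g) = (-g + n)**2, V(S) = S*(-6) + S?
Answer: 1756133031/3481 ≈ 5.0449e+5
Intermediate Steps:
V(S) = -5*S (V(S) = -6*S + S = -5*S)
z(n, g) = (n - g)**2
F = 1756133031 (F = (-1182 + 46233)*(-5*197 + 39966) = 45051*(-985 + 39966) = 45051*38981 = 1756133031)
F/z(-83, -24) = 1756133031/((-24 - 1*(-83))**2) = 1756133031/((-24 + 83)**2) = 1756133031/(59**2) = 1756133031/3481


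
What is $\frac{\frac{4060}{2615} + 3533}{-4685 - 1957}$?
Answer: $- \frac{1848571}{3473766} \approx -0.53215$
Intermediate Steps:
$\frac{\frac{4060}{2615} + 3533}{-4685 - 1957} = \frac{4060 \cdot \frac{1}{2615} + 3533}{-6642} = \left(\frac{812}{523} + 3533\right) \left(- \frac{1}{6642}\right) = \frac{1848571}{523} \left(- \frac{1}{6642}\right) = - \frac{1848571}{3473766}$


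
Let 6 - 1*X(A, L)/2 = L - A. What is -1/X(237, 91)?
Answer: -1/304 ≈ -0.0032895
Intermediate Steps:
X(A, L) = 12 - 2*L + 2*A (X(A, L) = 12 - 2*(L - A) = 12 + (-2*L + 2*A) = 12 - 2*L + 2*A)
-1/X(237, 91) = -1/(12 - 2*91 + 2*237) = -1/(12 - 182 + 474) = -1/304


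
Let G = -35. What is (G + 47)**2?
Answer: 144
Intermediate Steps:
(G + 47)**2 = (-35 + 47)**2 = 12**2 = 144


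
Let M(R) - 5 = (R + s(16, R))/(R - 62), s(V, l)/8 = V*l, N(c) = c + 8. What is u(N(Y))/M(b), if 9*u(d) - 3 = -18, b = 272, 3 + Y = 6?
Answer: -175/18069 ≈ -0.0096851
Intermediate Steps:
Y = 3 (Y = -3 + 6 = 3)
N(c) = 8 + c
u(d) = -5/3 (u(d) = ⅓ + (⅑)*(-18) = ⅓ - 2 = -5/3)
s(V, l) = 8*V*l (s(V, l) = 8*(V*l) = 8*V*l)
M(R) = 5 + 129*R/(-62 + R) (M(R) = 5 + (R + 8*16*R)/(R - 62) = 5 + (R + 128*R)/(-62 + R) = 5 + (129*R)/(-62 + R) = 5 + 129*R/(-62 + R))
u(N(Y))/M(b) = -5*(-62 + 272)/(2*(-155 + 67*272))/3 = -5*105/(-155 + 18224)/3 = -5/(3*(2*(1/210)*18069)) = -5/(3*6023/35) = -5/3*35/6023 = -175/18069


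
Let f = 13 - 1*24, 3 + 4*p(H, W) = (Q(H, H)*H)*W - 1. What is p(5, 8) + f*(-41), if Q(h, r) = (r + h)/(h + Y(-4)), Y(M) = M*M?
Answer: 9550/21 ≈ 454.76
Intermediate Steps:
Y(M) = M²
Q(h, r) = (h + r)/(16 + h) (Q(h, r) = (r + h)/(h + (-4)²) = (h + r)/(h + 16) = (h + r)/(16 + h))
p(H, W) = -1 + W*H²/(2*(16 + H)) (p(H, W) = -¾ + ((((H + H)/(16 + H))*H)*W - 1)/4 = -¾ + ((((2*H)/(16 + H))*H)*W - 1)/4 = -¾ + (((2*H/(16 + H))*H)*W - 1)/4 = -¾ + ((2*H²/(16 + H))*W - 1)/4 = -¾ + (2*W*H²/(16 + H) - 1)/4 = -¾ + (-1 + 2*W*H²/(16 + H))/4 = -¾ + (-¼ + W*H²/(2*(16 + H))) = -1 + W*H²/(2*(16 + H)))
f = -11 (f = 13 - 24 = -11)
p(5, 8) + f*(-41) = (-16 - 1*5 + (½)*8*5²)/(16 + 5) - 11*(-41) = (-16 - 5 + (½)*8*25)/21 + 451 = (-16 - 5 + 100)/21 + 451 = (1/21)*79 + 451 = 79/21 + 451 = 9550/21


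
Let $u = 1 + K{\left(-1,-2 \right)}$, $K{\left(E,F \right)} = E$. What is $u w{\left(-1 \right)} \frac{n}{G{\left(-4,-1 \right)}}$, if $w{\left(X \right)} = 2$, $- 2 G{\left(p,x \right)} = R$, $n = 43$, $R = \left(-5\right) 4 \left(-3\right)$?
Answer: $0$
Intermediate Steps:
$R = 60$ ($R = \left(-20\right) \left(-3\right) = 60$)
$G{\left(p,x \right)} = -30$ ($G{\left(p,x \right)} = \left(- \frac{1}{2}\right) 60 = -30$)
$u = 0$ ($u = 1 - 1 = 0$)
$u w{\left(-1 \right)} \frac{n}{G{\left(-4,-1 \right)}} = 0 \cdot 2 \frac{43}{-30} = 0 \cdot 43 \left(- \frac{1}{30}\right) = 0 \left(- \frac{43}{30}\right) = 0$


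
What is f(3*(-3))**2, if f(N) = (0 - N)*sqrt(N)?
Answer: -729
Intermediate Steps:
f(N) = -N**(3/2) (f(N) = (-N)*sqrt(N) = -N**(3/2))
f(3*(-3))**2 = (-(3*(-3))**(3/2))**2 = (-(-9)**(3/2))**2 = (-(-27)*I)**2 = (27*I)**2 = -729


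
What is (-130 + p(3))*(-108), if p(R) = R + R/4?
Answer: 13635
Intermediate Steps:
p(R) = 5*R/4 (p(R) = R + R*(¼) = R + R/4 = 5*R/4)
(-130 + p(3))*(-108) = (-130 + (5/4)*3)*(-108) = (-130 + 15/4)*(-108) = -505/4*(-108) = 13635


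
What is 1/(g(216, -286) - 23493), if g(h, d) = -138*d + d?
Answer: 1/15689 ≈ 6.3739e-5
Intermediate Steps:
g(h, d) = -137*d
1/(g(216, -286) - 23493) = 1/(-137*(-286) - 23493) = 1/(39182 - 23493) = 1/15689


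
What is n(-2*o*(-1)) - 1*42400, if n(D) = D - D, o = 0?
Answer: -42400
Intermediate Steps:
n(D) = 0
n(-2*o*(-1)) - 1*42400 = 0 - 1*42400 = 0 - 42400 = -42400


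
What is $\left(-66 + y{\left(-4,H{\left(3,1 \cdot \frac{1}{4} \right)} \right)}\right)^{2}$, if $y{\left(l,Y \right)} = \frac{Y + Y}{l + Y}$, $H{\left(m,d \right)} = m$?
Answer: $5184$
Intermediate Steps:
$y{\left(l,Y \right)} = \frac{2 Y}{Y + l}$
$\left(-66 + y{\left(-4,H{\left(3,1 \cdot \frac{1}{4} \right)} \right)}\right)^{2} = \left(-66 + 2 \cdot 3 \frac{1}{3 - 4}\right)^{2} = \left(-66 + 2 \cdot 3 \frac{1}{-1}\right)^{2} = \left(-66 + 2 \cdot 3 \left(-1\right)\right)^{2} = \left(-66 - 6\right)^{2} = \left(-72\right)^{2} = 5184$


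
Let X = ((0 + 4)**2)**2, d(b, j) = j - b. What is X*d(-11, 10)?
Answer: 5376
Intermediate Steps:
X = 256 (X = (4**2)**2 = 16**2 = 256)
X*d(-11, 10) = 256*(10 - 1*(-11)) = 256*(10 + 11) = 256*21 = 5376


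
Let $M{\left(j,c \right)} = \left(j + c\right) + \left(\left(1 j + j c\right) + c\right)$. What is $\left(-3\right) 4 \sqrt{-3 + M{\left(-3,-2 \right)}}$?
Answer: $- 12 i \sqrt{7} \approx - 31.749 i$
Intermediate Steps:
$M{\left(j,c \right)} = 2 c + 2 j + c j$ ($M{\left(j,c \right)} = \left(c + j\right) + \left(\left(j + c j\right) + c\right) = \left(c + j\right) + \left(c + j + c j\right) = 2 c + 2 j + c j$)
$\left(-3\right) 4 \sqrt{-3 + M{\left(-3,-2 \right)}} = \left(-3\right) 4 \sqrt{-3 + \left(2 \left(-2\right) + 2 \left(-3\right) - -6\right)} = - 12 \sqrt{-3 - 4} = - 12 \sqrt{-7} = - 12 i \sqrt{7}$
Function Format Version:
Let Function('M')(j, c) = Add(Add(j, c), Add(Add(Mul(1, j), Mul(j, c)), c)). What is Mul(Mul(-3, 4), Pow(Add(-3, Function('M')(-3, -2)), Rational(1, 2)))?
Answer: Mul(-12, I, Pow(7, Rational(1, 2))) ≈ Mul(-31.749, I)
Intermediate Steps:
Function('M')(j, c) = Add(Mul(2, c), Mul(2, j), Mul(c, j)) (Function('M')(j, c) = Add(Add(c, j), Add(Add(j, Mul(c, j)), c)) = Add(Add(c, j), Add(c, j, Mul(c, j))) = Add(Mul(2, c), Mul(2, j), Mul(c, j)))
Mul(Mul(-3, 4), Pow(Add(-3, Function('M')(-3, -2)), Rational(1, 2))) = Mul(Mul(-3, 4), Pow(Add(-3, Add(Mul(2, -2), Mul(2, -3), Mul(-2, -3))), Rational(1, 2))) = Mul(-12, Pow(Add(-3, Add(-4, -6, 6)), Rational(1, 2))) = Mul(-12, Pow(Add(-3, -4), Rational(1, 2))) = Mul(-12, Pow(-7, Rational(1, 2))) = Mul(-12, Mul(I, Pow(7, Rational(1, 2)))) = Mul(-12, I, Pow(7, Rational(1, 2)))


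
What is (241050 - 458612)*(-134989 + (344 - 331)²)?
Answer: 29331708840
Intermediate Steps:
(241050 - 458612)*(-134989 + (344 - 331)²) = -217562*(-134989 + 13²) = -217562*(-134989 + 169) = -217562*(-134820) = 29331708840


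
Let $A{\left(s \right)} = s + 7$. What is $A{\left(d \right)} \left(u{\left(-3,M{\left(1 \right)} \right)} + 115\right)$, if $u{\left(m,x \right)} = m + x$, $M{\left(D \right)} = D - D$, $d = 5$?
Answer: $1344$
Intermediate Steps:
$M{\left(D \right)} = 0$
$A{\left(s \right)} = 7 + s$
$A{\left(d \right)} \left(u{\left(-3,M{\left(1 \right)} \right)} + 115\right) = \left(7 + 5\right) \left(\left(-3 + 0\right) + 115\right) = 12 \left(-3 + 115\right) = 12 \cdot 112 = 1344$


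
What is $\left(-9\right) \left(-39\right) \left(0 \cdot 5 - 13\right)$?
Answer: $-4563$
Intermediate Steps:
$\left(-9\right) \left(-39\right) \left(0 \cdot 5 - 13\right) = 351 \left(0 - 13\right) = 351 \left(-13\right) = -4563$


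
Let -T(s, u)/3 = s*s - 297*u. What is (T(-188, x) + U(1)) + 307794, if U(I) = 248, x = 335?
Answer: 500495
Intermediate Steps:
T(s, u) = -3*s² + 891*u (T(s, u) = -3*(s*s - 297*u) = -3*(s² - 297*u) = -3*s² + 891*u)
(T(-188, x) + U(1)) + 307794 = ((-3*(-188)² + 891*335) + 248) + 307794 = ((-3*35344 + 298485) + 248) + 307794 = ((-106032 + 298485) + 248) + 307794 = (192453 + 248) + 307794 = 192701 + 307794 = 500495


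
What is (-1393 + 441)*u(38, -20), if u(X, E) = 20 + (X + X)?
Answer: -91392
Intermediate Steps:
u(X, E) = 20 + 2*X
(-1393 + 441)*u(38, -20) = (-1393 + 441)*(20 + 2*38) = -952*(20 + 76) = -952*96 = -91392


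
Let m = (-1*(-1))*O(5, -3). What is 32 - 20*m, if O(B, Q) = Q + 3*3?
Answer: -88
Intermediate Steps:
O(B, Q) = 9 + Q (O(B, Q) = Q + 9 = 9 + Q)
m = 6 (m = (-1*(-1))*(9 - 3) = 1*6 = 6)
32 - 20*m = 32 - 20*6 = 32 - 120 = -88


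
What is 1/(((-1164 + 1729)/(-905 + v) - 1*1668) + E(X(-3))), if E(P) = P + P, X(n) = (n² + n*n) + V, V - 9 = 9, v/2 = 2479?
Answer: -4053/6468023 ≈ -0.00062662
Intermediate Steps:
v = 4958 (v = 2*2479 = 4958)
V = 18 (V = 9 + 9 = 18)
X(n) = 18 + 2*n² (X(n) = (n² + n*n) + 18 = (n² + n²) + 18 = 2*n² + 18 = 18 + 2*n²)
E(P) = 2*P
1/(((-1164 + 1729)/(-905 + v) - 1*1668) + E(X(-3))) = 1/(((-1164 + 1729)/(-905 + 4958) - 1*1668) + 2*(18 + 2*(-3)²)) = 1/((565/4053 - 1668) + 2*(18 + 2*9)) = 1/((565*(1/4053) - 1668) + 2*(18 + 18)) = 1/((565/4053 - 1668) + 2*36) = 1/(-6759839/4053 + 72) = 1/(-6468023/4053) = -4053/6468023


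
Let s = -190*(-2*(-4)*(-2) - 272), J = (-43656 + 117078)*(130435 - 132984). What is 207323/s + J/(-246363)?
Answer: 3430690418803/4493661120 ≈ 763.45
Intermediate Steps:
J = -187152678 (J = 73422*(-2549) = -187152678)
s = 54720 (s = -190*(8*(-2) - 272) = -190*(-16 - 272) = -190*(-288) = 54720)
207323/s + J/(-246363) = 207323/54720 - 187152678/(-246363) = 207323*(1/54720) - 187152678*(-1/246363) = 207323/54720 + 62384226/82121 = 3430690418803/4493661120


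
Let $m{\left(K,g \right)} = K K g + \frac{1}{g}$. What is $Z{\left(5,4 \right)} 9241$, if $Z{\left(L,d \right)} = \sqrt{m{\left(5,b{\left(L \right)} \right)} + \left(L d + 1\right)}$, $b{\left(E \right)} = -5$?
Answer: $\frac{9241 i \sqrt{2605}}{5} \approx 94331.0 i$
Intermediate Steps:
$m{\left(K,g \right)} = \frac{1}{g} + g K^{2}$ ($m{\left(K,g \right)} = K^{2} g + \frac{1}{g} = g K^{2} + \frac{1}{g} = \frac{1}{g} + g K^{2}$)
$Z{\left(L,d \right)} = \sqrt{- \frac{621}{5} + L d}$ ($Z{\left(L,d \right)} = \sqrt{\left(\frac{1}{-5} - 5 \cdot 5^{2}\right) + \left(L d + 1\right)} = \sqrt{\left(- \frac{1}{5} - 125\right) + \left(1 + L d\right)} = \sqrt{- \frac{626}{5} + \left(1 + L d\right)} = \sqrt{- \frac{621}{5} + L d}$)
$Z{\left(5,4 \right)} 9241 = \frac{\sqrt{-3105 + 25 \cdot 5 \cdot 4}}{5} \cdot 9241 = \frac{\sqrt{-3105 + 500}}{5} \cdot 9241 = \frac{\sqrt{-2605}}{5} \cdot 9241 = \frac{i \sqrt{2605}}{5} \cdot 9241 = \frac{9241 i \sqrt{2605}}{5}$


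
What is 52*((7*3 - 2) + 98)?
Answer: 6084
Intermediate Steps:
52*((7*3 - 2) + 98) = 52*((21 - 2) + 98) = 52*(19 + 98) = 52*117 = 6084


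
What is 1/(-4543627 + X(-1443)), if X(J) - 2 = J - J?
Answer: -1/4543625 ≈ -2.2009e-7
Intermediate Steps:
X(J) = 2 (X(J) = 2 + (J - J) = 2 + 0 = 2)
1/(-4543627 + X(-1443)) = 1/(-4543627 + 2) = 1/(-4543625) = -1/4543625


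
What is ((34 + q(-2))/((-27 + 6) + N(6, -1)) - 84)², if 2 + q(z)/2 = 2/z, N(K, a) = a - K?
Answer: 7225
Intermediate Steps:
q(z) = -4 + 4/z (q(z) = -4 + 2*(2/z) = -4 + 4/z)
((34 + q(-2))/((-27 + 6) + N(6, -1)) - 84)² = ((34 + (-4 + 4/(-2)))/((-27 + 6) + (-1 - 1*6)) - 84)² = ((34 + (-4 + 4*(-½)))/(-21 + (-1 - 6)) - 84)² = ((34 + (-4 - 2))/(-21 - 7) - 84)² = ((34 - 6)/(-28) - 84)² = (28*(-1/28) - 84)² = (-1 - 84)² = (-85)² = 7225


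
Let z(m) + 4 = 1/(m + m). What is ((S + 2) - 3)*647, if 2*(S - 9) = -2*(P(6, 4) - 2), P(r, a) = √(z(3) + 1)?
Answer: 6470 - 647*I*√102/6 ≈ 6470.0 - 1089.1*I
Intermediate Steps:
z(m) = -4 + 1/(2*m) (z(m) = -4 + 1/(m + m) = -4 + 1/(2*m))
P(r, a) = I*√102/6 (P(r, a) = √((-4 + (½)/3) + 1) = √((-4 + (½)*(⅓)) + 1) = √((-4 + ⅙) + 1) = √(-23/6 + 1) = √(-17/6) = I*√102/6)
S = 11 - I*√102/6 (S = 9 + (-2*(I*√102/6 - 2))/2 = 9 + (-2*(-2 + I*√102/6))/2 = 9 + (4 - I*√102/3)/2 = 9 + (2 - I*√102/6) = 11 - I*√102/6 ≈ 11.0 - 1.6833*I)
((S + 2) - 3)*647 = (((11 - I*√102/6) + 2) - 3)*647 = ((13 - I*√102/6) - 3)*647 = (10 - I*√102/6)*647 = 6470 - 647*I*√102/6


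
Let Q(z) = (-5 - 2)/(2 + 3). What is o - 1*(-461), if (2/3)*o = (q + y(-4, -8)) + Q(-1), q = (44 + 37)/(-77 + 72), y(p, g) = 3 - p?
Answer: 4451/10 ≈ 445.10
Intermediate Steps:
Q(z) = -7/5
q = -81/5 (q = 81/(-5) = 81*(-⅕) = -81/5 ≈ -16.200)
o = -159/10 (o = 3*((-81/5 + (3 - 1*(-4))) - 7/5)/2 = 3*((-81/5 + (3 + 4)) - 7/5)/2 = 3*((-81/5 + 7) - 7/5)/2 = 3*(-46/5 - 7/5)/2 = (3/2)*(-53/5) = -159/10 ≈ -15.900)
o - 1*(-461) = -159/10 - 1*(-461) = -159/10 + 461 = 4451/10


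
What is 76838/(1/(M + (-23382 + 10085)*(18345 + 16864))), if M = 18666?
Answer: -35972125163066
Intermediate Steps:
76838/(1/(M + (-23382 + 10085)*(18345 + 16864))) = 76838/(1/(18666 + (-23382 + 10085)*(18345 + 16864))) = 76838/(1/(18666 - 13297*35209)) = 76838/(1/(18666 - 468174073)) = 76838/(1/(-468155407)) = 76838/(-1/468155407) = 76838*(-468155407) = -35972125163066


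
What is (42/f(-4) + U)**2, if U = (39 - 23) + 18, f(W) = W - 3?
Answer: 784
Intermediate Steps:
f(W) = -3 + W
U = 34 (U = 16 + 18 = 34)
(42/f(-4) + U)**2 = (42/(-3 - 4) + 34)**2 = (42/(-7) + 34)**2 = (42*(-1/7) + 34)**2 = (-6 + 34)**2 = 28**2 = 784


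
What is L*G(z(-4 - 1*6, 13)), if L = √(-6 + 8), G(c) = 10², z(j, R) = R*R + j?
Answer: 100*√2 ≈ 141.42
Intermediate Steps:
z(j, R) = j + R² (z(j, R) = R² + j = j + R²)
G(c) = 100
L = √2 ≈ 1.4142
L*G(z(-4 - 1*6, 13)) = √2*100 = 100*√2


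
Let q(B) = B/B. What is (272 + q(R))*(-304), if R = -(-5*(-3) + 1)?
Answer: -82992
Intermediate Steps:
R = -16 (R = -(15 + 1) = -1*16 = -16)
q(B) = 1
(272 + q(R))*(-304) = (272 + 1)*(-304) = 273*(-304) = -82992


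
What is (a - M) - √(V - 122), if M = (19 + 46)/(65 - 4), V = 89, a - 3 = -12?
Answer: -614/61 - I*√33 ≈ -10.066 - 5.7446*I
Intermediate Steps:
a = -9 (a = 3 - 12 = -9)
M = 65/61 ≈ 1.0656
(a - M) - √(V - 122) = (-9 - 1*65/61) - √(89 - 122) = (-9 - 65/61) - √(-33) = -614/61 - I*√33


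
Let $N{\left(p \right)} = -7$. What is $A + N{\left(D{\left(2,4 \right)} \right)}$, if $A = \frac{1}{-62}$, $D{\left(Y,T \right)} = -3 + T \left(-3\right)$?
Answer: $- \frac{435}{62} \approx -7.0161$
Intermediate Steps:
$D{\left(Y,T \right)} = -3 - 3 T$
$A = - \frac{1}{62} \approx -0.016129$
$A + N{\left(D{\left(2,4 \right)} \right)} = - \frac{1}{62} - 7 = - \frac{435}{62}$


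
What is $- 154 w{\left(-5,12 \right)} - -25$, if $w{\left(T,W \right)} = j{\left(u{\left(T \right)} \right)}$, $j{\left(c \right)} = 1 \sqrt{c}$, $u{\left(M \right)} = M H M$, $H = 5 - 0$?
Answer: $25 - 770 \sqrt{5} \approx -1696.8$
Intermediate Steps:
$H = 5$ ($H = 5 + 0 = 5$)
$u{\left(M \right)} = 5 M^{2}$ ($u{\left(M \right)} = M 5 M = 5 M M = 5 M^{2}$)
$j{\left(c \right)} = \sqrt{c}$
$w{\left(T,W \right)} = \sqrt{5} \sqrt{T^{2}}$ ($w{\left(T,W \right)} = \sqrt{5 T^{2}} = \sqrt{5} \sqrt{T^{2}}$)
$- 154 w{\left(-5,12 \right)} - -25 = - 154 \sqrt{5} \sqrt{\left(-5\right)^{2}} - -25 = - 154 \sqrt{5} \sqrt{25} + 25 = - 154 \sqrt{5} \cdot 5 + 25 = - 154 \cdot 5 \sqrt{5} + 25 = - 770 \sqrt{5} + 25 = 25 - 770 \sqrt{5}$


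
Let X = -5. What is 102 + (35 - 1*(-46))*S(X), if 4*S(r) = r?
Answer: ¾ ≈ 0.75000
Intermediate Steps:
S(r) = r/4
102 + (35 - 1*(-46))*S(X) = 102 + (35 - 1*(-46))*((¼)*(-5)) = 102 + (35 + 46)*(-5/4) = 102 + 81*(-5/4) = 102 - 405/4 = ¾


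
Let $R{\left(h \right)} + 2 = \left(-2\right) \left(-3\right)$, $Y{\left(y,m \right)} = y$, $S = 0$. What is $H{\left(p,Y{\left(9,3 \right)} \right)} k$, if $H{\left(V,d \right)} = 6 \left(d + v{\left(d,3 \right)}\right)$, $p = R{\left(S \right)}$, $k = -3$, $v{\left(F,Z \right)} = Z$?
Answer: $-216$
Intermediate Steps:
$R{\left(h \right)} = 4$ ($R{\left(h \right)} = -2 - -6 = -2 + 6 = 4$)
$p = 4$
$H{\left(V,d \right)} = 18 + 6 d$ ($H{\left(V,d \right)} = 6 \left(d + 3\right) = 6 \left(3 + d\right) = 18 + 6 d$)
$H{\left(p,Y{\left(9,3 \right)} \right)} k = \left(18 + 6 \cdot 9\right) \left(-3\right) = \left(18 + 54\right) \left(-3\right) = 72 \left(-3\right) = -216$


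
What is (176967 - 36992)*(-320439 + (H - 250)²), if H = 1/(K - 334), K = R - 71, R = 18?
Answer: -5407384385785250/149769 ≈ -3.6105e+10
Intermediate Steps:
K = -53 (K = 18 - 71 = -53)
H = -1/387 (H = 1/(-53 - 334) = 1/(-387) = -1/387 ≈ -0.0025840)
(176967 - 36992)*(-320439 + (H - 250)²) = (176967 - 36992)*(-320439 + (-1/387 - 250)²) = 139975*(-320439 + (-96751/387)²) = 139975*(-320439 + 9360756001/149769) = 139975*(-38631072590/149769) = -5407384385785250/149769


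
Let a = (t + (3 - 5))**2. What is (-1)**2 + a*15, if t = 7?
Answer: 376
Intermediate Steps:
a = 25 (a = (7 + (3 - 5))**2 = (7 - 2)**2 = 5**2 = 25)
(-1)**2 + a*15 = (-1)**2 + 25*15 = 1 + 375 = 376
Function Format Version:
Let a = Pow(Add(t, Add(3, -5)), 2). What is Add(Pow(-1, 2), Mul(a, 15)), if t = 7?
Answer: 376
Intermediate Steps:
a = 25 (a = Pow(Add(7, Add(3, -5)), 2) = Pow(Add(7, -2), 2) = Pow(5, 2) = 25)
Add(Pow(-1, 2), Mul(a, 15)) = Add(Pow(-1, 2), Mul(25, 15)) = Add(1, 375) = 376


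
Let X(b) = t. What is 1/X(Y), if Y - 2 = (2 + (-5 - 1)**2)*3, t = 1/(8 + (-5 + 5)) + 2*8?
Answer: 8/129 ≈ 0.062016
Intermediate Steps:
t = 129/8 (t = 1/(8 + 0) + 16 = 1/8 + 16 = 129/8 ≈ 16.125)
Y = 116 (Y = 2 + (2 + (-5 - 1)**2)*3 = 2 + (2 + (-6)**2)*3 = 2 + (2 + 36)*3 = 2 + 38*3 = 2 + 114 = 116)
X(b) = 129/8
1/X(Y) = 1/(129/8) = 8/129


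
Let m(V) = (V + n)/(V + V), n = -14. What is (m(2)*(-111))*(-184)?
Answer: -61272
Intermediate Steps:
m(V) = (-14 + V)/(2*V) (m(V) = (V - 14)/(V + V) = (-14 + V)/((2*V)) = (-14 + V)*(1/(2*V)) = (-14 + V)/(2*V))
(m(2)*(-111))*(-184) = (((½)*(-14 + 2)/2)*(-111))*(-184) = (((½)*(½)*(-12))*(-111))*(-184) = -3*(-111)*(-184) = 333*(-184) = -61272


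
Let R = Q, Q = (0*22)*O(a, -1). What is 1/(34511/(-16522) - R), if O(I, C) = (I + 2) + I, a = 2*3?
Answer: -16522/34511 ≈ -0.47875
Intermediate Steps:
a = 6
O(I, C) = 2 + 2*I (O(I, C) = (2 + I) + I = 2 + 2*I)
Q = 0 (Q = (0*22)*(2 + 2*6) = 0*(2 + 12) = 0*14 = 0)
R = 0
1/(34511/(-16522) - R) = 1/(34511/(-16522) - 1*0) = 1/(34511*(-1/16522) + 0) = 1/(-34511/16522 + 0) = 1/(-34511/16522) = -16522/34511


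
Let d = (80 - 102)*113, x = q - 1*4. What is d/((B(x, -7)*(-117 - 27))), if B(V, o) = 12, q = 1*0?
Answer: 1243/864 ≈ 1.4387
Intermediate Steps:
q = 0
x = -4 (x = 0 - 1*4 = 0 - 4 = -4)
d = -2486 (d = -22*113 = -2486)
d/((B(x, -7)*(-117 - 27))) = -2486*1/(12*(-117 - 27)) = -2486/(12*(-144)) = -2486/(-1728) = -2486*(-1/1728) = 1243/864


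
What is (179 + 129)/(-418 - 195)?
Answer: -308/613 ≈ -0.50245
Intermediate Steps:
(179 + 129)/(-418 - 195) = 308/(-613) = 308*(-1/613) = -308/613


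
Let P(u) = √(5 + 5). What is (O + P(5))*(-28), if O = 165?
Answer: -4620 - 28*√10 ≈ -4708.5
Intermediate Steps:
P(u) = √10
(O + P(5))*(-28) = (165 + √10)*(-28) = -4620 - 28*√10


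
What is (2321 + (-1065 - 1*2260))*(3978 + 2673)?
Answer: -6677604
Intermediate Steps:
(2321 + (-1065 - 1*2260))*(3978 + 2673) = (2321 + (-1065 - 2260))*6651 = (2321 - 3325)*6651 = -1004*6651 = -6677604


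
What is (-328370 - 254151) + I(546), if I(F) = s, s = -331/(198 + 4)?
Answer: -117669573/202 ≈ -5.8252e+5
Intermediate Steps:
s = -331/202 ≈ -1.6386
I(F) = -331/202
(-328370 - 254151) + I(546) = (-328370 - 254151) - 331/202 = -582521 - 331/202 = -117669573/202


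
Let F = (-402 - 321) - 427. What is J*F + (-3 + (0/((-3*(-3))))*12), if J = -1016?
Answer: 1168397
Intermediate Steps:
F = -1150 (F = -723 - 427 = -1150)
J*F + (-3 + (0/((-3*(-3))))*12) = -1016*(-1150) + (-3 + (0/((-3*(-3))))*12) = 1168400 + (-3 + (0/9)*12) = 1168400 + (-3 + (0*(1/9))*12) = 1168400 + (-3 + 0*12) = 1168400 + (-3 + 0) = 1168400 - 3 = 1168397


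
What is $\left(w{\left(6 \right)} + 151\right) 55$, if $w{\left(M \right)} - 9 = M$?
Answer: $9130$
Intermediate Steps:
$w{\left(M \right)} = 9 + M$
$\left(w{\left(6 \right)} + 151\right) 55 = \left(\left(9 + 6\right) + 151\right) 55 = \left(15 + 151\right) 55 = 166 \cdot 55 = 9130$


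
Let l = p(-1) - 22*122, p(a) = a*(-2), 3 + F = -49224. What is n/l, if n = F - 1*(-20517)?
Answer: 1595/149 ≈ 10.705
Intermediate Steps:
F = -49227 (F = -3 - 49224 = -49227)
p(a) = -2*a
n = -28710 (n = -49227 - 1*(-20517) = -49227 + 20517 = -28710)
l = -2682 (l = -2*(-1) - 22*122 = 2 - 2684 = -2682)
n/l = -28710/(-2682) = -28710*(-1/2682) = 1595/149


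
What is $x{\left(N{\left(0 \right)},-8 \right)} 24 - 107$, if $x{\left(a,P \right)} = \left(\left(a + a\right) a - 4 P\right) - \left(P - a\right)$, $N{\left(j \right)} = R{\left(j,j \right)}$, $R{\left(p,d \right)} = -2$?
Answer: $997$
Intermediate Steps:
$N{\left(j \right)} = -2$
$x{\left(a,P \right)} = a - 5 P + 2 a^{2}$ ($x{\left(a,P \right)} = \left(2 a a - 4 P\right) - \left(P - a\right) = \left(2 a^{2} - 4 P\right) - \left(P - a\right) = \left(- 4 P + 2 a^{2}\right) - \left(P - a\right) = a - 5 P + 2 a^{2}$)
$x{\left(N{\left(0 \right)},-8 \right)} 24 - 107 = \left(-2 - -40 + 2 \left(-2\right)^{2}\right) 24 - 107 = \left(-2 + 40 + 2 \cdot 4\right) 24 - 107 = \left(-2 + 40 + 8\right) 24 - 107 = 46 \cdot 24 - 107 = 1104 - 107 = 997$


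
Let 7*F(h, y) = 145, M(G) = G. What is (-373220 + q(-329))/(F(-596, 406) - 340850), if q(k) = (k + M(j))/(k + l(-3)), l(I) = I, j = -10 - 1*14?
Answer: 867360809/792087260 ≈ 1.0950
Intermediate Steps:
j = -24 (j = -10 - 14 = -24)
F(h, y) = 145/7 (F(h, y) = (⅐)*145 = 145/7)
q(k) = (-24 + k)/(-3 + k) (q(k) = (k - 24)/(k - 3) = (-24 + k)/(-3 + k))
(-373220 + q(-329))/(F(-596, 406) - 340850) = (-373220 + (-24 - 329)/(-3 - 329))/(145/7 - 340850) = (-373220 - 353/(-332))/(-2385805/7) = (-373220 - 1/332*(-353))*(-7/2385805) = (-373220 + 353/332)*(-7/2385805) = -123908687/332*(-7/2385805) = 867360809/792087260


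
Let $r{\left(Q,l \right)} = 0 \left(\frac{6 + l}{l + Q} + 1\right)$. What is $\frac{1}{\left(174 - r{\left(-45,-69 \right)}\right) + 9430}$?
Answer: $\frac{1}{9604} \approx 0.00010412$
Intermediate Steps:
$r{\left(Q,l \right)} = 0$ ($r{\left(Q,l \right)} = 0 \left(\frac{6 + l}{Q + l} + 1\right) = 0 \left(1 + \frac{6 + l}{Q + l}\right) = 0$)
$\frac{1}{\left(174 - r{\left(-45,-69 \right)}\right) + 9430} = \frac{1}{\left(174 - 0\right) + 9430} = \frac{1}{\left(174 + 0\right) + 9430} = \frac{1}{174 + 9430} = \frac{1}{9604}$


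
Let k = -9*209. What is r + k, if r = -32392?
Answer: -34273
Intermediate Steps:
k = -1881
r + k = -32392 - 1881 = -34273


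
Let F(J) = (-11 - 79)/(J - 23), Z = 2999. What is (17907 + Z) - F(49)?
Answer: 271823/13 ≈ 20909.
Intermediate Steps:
F(J) = -90/(-23 + J)
(17907 + Z) - F(49) = (17907 + 2999) - (-90)/(-23 + 49) = 20906 - (-90)/26 = 20906 - 1*(-45/13) = 20906 + 45/13 = 271823/13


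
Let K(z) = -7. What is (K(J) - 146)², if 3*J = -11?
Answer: 23409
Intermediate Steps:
J = -11/3 (J = (⅓)*(-11) = -11/3 ≈ -3.6667)
(K(J) - 146)² = (-7 - 146)² = (-153)² = 23409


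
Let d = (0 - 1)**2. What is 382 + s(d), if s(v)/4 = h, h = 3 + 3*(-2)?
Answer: 370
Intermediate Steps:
d = 1 (d = (-1)**2 = 1)
h = -3 (h = 3 - 6 = -3)
s(v) = -12 (s(v) = 4*(-3) = -12)
382 + s(d) = 382 - 12 = 370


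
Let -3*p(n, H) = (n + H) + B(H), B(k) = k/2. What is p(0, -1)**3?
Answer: 1/8 ≈ 0.12500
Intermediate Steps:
B(k) = k/2 (B(k) = k*(1/2) = k/2)
p(n, H) = -H/2 - n/3 (p(n, H) = -((n + H) + H/2)/3 = -((H + n) + H/2)/3 = -(n + 3*H/2)/3 = -H/2 - n/3)
p(0, -1)**3 = (-1/2*(-1) - 1/3*0)**3 = (1/2 + 0)**3 = (1/2)**3 = 1/8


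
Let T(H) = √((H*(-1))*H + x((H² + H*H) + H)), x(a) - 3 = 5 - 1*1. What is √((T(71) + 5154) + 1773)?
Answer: √(6927 + I*√5034) ≈ 83.23 + 0.4262*I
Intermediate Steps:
x(a) = 7 (x(a) = 3 + (5 - 1*1) = 3 + (5 - 1) = 3 + 4 = 7)
T(H) = √(7 - H²) (T(H) = √((H*(-1))*H + 7) = √((-H)*H + 7) = √(-H² + 7) = √(7 - H²))
√((T(71) + 5154) + 1773) = √((√(7 - 1*71²) + 5154) + 1773) = √((√(7 - 1*5041) + 5154) + 1773) = √((√(7 - 5041) + 5154) + 1773) = √((√(-5034) + 5154) + 1773) = √((I*√5034 + 5154) + 1773) = √((5154 + I*√5034) + 1773) = √(6927 + I*√5034)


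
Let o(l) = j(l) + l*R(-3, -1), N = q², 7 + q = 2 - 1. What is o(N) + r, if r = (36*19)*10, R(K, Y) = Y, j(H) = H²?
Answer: 8100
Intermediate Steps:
q = -6 (q = -7 + (2 - 1) = -7 + 1 = -6)
N = 36 (N = (-6)² = 36)
o(l) = l² - l (o(l) = l² + l*(-1) = l² - l)
r = 6840 (r = 684*10 = 6840)
o(N) + r = 36*(-1 + 36) + 6840 = 36*35 + 6840 = 1260 + 6840 = 8100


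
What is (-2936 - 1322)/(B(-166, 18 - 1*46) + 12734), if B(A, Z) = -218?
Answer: -2129/6258 ≈ -0.34020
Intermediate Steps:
(-2936 - 1322)/(B(-166, 18 - 1*46) + 12734) = (-2936 - 1322)/(-218 + 12734) = -4258/12516 = -4258*1/12516 = -2129/6258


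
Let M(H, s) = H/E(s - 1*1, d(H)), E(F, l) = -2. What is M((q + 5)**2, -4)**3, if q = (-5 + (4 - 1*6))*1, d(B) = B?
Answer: -8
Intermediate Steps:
q = -7 (q = (-5 + (4 - 6))*1 = (-5 - 2)*1 = -7*1 = -7)
M(H, s) = -H/2 (M(H, s) = H/(-2) = H*(-1/2) = -H/2)
M((q + 5)**2, -4)**3 = (-(-7 + 5)**2/2)**3 = (-1/2*(-2)**2)**3 = (-1/2*4)**3 = (-2)**3 = -8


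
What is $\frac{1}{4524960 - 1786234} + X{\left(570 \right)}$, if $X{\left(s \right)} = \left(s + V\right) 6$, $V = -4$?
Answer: $\frac{9300713497}{2738726} \approx 3396.0$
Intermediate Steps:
$X{\left(s \right)} = -24 + 6 s$ ($X{\left(s \right)} = \left(s - 4\right) 6 = \left(-4 + s\right) 6 = -24 + 6 s$)
$\frac{1}{4524960 - 1786234} + X{\left(570 \right)} = \frac{1}{4524960 - 1786234} + \left(-24 + 6 \cdot 570\right) = \frac{1}{4524960 - 1786234} + \left(-24 + 3420\right) = \frac{1}{4524960 - 1786234} + 3396 = \frac{1}{2738726} + 3396 = \frac{9300713497}{2738726}$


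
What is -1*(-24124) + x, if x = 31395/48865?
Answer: 235770131/9773 ≈ 24125.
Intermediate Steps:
x = 6279/9773 (x = 31395*(1/48865) = 6279/9773 ≈ 0.64248)
-1*(-24124) + x = -1*(-24124) + 6279/9773 = 24124 + 6279/9773 = 235770131/9773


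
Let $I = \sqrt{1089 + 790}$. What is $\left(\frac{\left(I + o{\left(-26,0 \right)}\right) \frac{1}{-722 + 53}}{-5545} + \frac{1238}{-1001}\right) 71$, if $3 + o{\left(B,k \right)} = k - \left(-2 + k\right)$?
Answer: $- \frac{326066931361}{3713314605} + \frac{71 \sqrt{1879}}{3709605} \approx -87.809$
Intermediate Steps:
$I = \sqrt{1879} \approx 43.347$
$o{\left(B,k \right)} = -1$ ($o{\left(B,k \right)} = -3 + \left(k - \left(-2 + k\right)\right) = -3 + 2 = -1$)
$\left(\frac{\left(I + o{\left(-26,0 \right)}\right) \frac{1}{-722 + 53}}{-5545} + \frac{1238}{-1001}\right) 71 = \left(\frac{\left(\sqrt{1879} - 1\right) \frac{1}{-722 + 53}}{-5545} + \frac{1238}{-1001}\right) 71 = \left(\frac{-1 + \sqrt{1879}}{-669} \left(- \frac{1}{5545}\right) + 1238 \left(- \frac{1}{1001}\right)\right) 71 = \left(\left(-1 + \sqrt{1879}\right) \left(- \frac{1}{669}\right) \left(- \frac{1}{5545}\right) - \frac{1238}{1001}\right) 71 = \left(\left(\frac{1}{669} - \frac{\sqrt{1879}}{669}\right) \left(- \frac{1}{5545}\right) - \frac{1238}{1001}\right) 71 = \left(\left(- \frac{1}{3709605} + \frac{\sqrt{1879}}{3709605}\right) - \frac{1238}{1001}\right) 71 = \left(- \frac{4592491991}{3713314605} + \frac{\sqrt{1879}}{3709605}\right) 71 = - \frac{326066931361}{3713314605} + \frac{71 \sqrt{1879}}{3709605}$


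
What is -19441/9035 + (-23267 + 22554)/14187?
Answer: -282251422/128179545 ≈ -2.2020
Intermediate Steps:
-19441/9035 + (-23267 + 22554)/14187 = -19441*1/9035 - 713*1/14187 = -19441/9035 - 713/14187 = -282251422/128179545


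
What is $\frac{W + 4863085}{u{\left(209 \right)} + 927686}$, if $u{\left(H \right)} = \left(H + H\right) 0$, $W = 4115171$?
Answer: $\frac{4489128}{463843} \approx 9.6781$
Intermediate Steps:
$u{\left(H \right)} = 0$ ($u{\left(H \right)} = 2 H 0 = 0$)
$\frac{W + 4863085}{u{\left(209 \right)} + 927686} = \frac{4115171 + 4863085}{0 + 927686} = \frac{8978256}{927686} = 8978256 \cdot \frac{1}{927686} = \frac{4489128}{463843}$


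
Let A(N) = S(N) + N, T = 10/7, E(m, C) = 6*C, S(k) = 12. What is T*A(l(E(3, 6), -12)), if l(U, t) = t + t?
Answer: -120/7 ≈ -17.143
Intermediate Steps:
l(U, t) = 2*t
T = 10/7 (T = 10*(1/7) = 10/7 ≈ 1.4286)
A(N) = 12 + N
T*A(l(E(3, 6), -12)) = 10*(12 + 2*(-12))/7 = 10*(12 - 24)/7 = (10/7)*(-12) = -120/7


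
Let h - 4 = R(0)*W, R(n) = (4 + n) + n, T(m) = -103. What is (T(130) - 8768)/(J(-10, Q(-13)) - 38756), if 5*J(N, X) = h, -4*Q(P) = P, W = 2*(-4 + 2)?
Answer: 44355/193792 ≈ 0.22888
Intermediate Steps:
R(n) = 4 + 2*n
W = -4 (W = 2*(-2) = -4)
h = -12 (h = 4 + (4 + 2*0)*(-4) = 4 + (4 + 0)*(-4) = 4 + 4*(-4) = 4 - 16 = -12)
Q(P) = -P/4
J(N, X) = -12/5 (J(N, X) = (1/5)*(-12) = -12/5)
(T(130) - 8768)/(J(-10, Q(-13)) - 38756) = (-103 - 8768)/(-12/5 - 38756) = -8871/(-193792/5) = -8871*(-5/193792) = 44355/193792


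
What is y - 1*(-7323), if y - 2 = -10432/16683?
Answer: 122192543/16683 ≈ 7324.4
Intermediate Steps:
y = 22934/16683 (y = 2 - 10432/16683 = 22934/16683 ≈ 1.3747)
y - 1*(-7323) = 22934/16683 - 1*(-7323) = 22934/16683 + 7323 = 122192543/16683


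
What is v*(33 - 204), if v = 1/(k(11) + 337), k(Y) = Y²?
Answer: -171/458 ≈ -0.37336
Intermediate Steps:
v = 1/458 (v = 1/(11² + 337) = 1/(121 + 337) = 1/458 ≈ 0.0021834)
v*(33 - 204) = (33 - 204)/458 = (1/458)*(-171) = -171/458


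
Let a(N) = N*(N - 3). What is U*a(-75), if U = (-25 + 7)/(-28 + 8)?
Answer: 5265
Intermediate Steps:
a(N) = N*(-3 + N)
U = 9/10 (U = -18/(-20) = -18*(-1/20) = 9/10 ≈ 0.90000)
U*a(-75) = 9*(-75*(-3 - 75))/10 = 9*(-75*(-78))/10 = (9/10)*5850 = 5265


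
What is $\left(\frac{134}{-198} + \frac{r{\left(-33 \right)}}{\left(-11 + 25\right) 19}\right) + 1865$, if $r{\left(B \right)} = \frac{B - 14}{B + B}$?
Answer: $\frac{98190317}{52668} \approx 1864.3$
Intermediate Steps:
$r{\left(B \right)} = \frac{-14 + B}{2 B}$
$\left(\frac{134}{-198} + \frac{r{\left(-33 \right)}}{\left(-11 + 25\right) 19}\right) + 1865 = \left(\frac{134}{-198} + \frac{\frac{1}{2} \frac{1}{-33} \left(-14 - 33\right)}{\left(-11 + 25\right) 19}\right) + 1865 = \left(134 \left(- \frac{1}{198}\right) + \frac{\frac{1}{2} \left(- \frac{1}{33}\right) \left(-47\right)}{14 \cdot 19}\right) + 1865 = \left(- \frac{67}{99} + \frac{47}{66 \cdot 266}\right) + 1865 = \left(- \frac{67}{99} + \frac{47}{66} \cdot \frac{1}{266}\right) + 1865 = \left(- \frac{67}{99} + \frac{47}{17556}\right) + 1865 = - \frac{35503}{52668} + 1865 = \frac{98190317}{52668}$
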